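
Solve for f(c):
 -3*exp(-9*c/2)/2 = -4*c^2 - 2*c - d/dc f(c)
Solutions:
 f(c) = C1 - 4*c^3/3 - c^2 - exp(-9*c/2)/3


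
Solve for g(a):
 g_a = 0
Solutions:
 g(a) = C1


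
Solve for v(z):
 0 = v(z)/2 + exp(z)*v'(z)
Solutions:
 v(z) = C1*exp(exp(-z)/2)


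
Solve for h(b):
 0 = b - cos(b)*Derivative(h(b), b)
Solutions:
 h(b) = C1 + Integral(b/cos(b), b)


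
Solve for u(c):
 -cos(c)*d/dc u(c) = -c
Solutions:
 u(c) = C1 + Integral(c/cos(c), c)


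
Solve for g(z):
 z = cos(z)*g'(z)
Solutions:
 g(z) = C1 + Integral(z/cos(z), z)


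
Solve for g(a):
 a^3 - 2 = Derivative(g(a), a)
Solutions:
 g(a) = C1 + a^4/4 - 2*a


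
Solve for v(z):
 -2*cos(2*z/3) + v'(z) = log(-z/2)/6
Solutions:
 v(z) = C1 + z*log(-z)/6 - z/6 - z*log(2)/6 + 3*sin(2*z/3)


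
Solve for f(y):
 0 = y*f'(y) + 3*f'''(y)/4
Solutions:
 f(y) = C1 + Integral(C2*airyai(-6^(2/3)*y/3) + C3*airybi(-6^(2/3)*y/3), y)


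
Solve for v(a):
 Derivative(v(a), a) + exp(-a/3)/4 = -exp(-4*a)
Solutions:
 v(a) = C1 + exp(-4*a)/4 + 3*exp(-a/3)/4


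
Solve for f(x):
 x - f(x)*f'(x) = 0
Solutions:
 f(x) = -sqrt(C1 + x^2)
 f(x) = sqrt(C1 + x^2)


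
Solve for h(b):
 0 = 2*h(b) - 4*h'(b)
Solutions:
 h(b) = C1*exp(b/2)


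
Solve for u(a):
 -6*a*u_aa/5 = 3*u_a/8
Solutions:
 u(a) = C1 + C2*a^(11/16)


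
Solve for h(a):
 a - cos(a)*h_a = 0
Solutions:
 h(a) = C1 + Integral(a/cos(a), a)


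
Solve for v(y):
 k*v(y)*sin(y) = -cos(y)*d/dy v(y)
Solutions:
 v(y) = C1*exp(k*log(cos(y)))


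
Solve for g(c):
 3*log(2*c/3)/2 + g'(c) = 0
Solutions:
 g(c) = C1 - 3*c*log(c)/2 - 3*c*log(2)/2 + 3*c/2 + 3*c*log(3)/2


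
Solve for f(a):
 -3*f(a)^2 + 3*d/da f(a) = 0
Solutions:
 f(a) = -1/(C1 + a)


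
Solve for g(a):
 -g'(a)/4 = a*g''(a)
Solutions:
 g(a) = C1 + C2*a^(3/4)


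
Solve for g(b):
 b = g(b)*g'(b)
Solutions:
 g(b) = -sqrt(C1 + b^2)
 g(b) = sqrt(C1 + b^2)


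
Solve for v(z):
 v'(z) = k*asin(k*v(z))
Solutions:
 Integral(1/asin(_y*k), (_y, v(z))) = C1 + k*z


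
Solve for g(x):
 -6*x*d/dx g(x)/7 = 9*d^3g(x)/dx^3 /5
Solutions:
 g(x) = C1 + Integral(C2*airyai(-10^(1/3)*21^(2/3)*x/21) + C3*airybi(-10^(1/3)*21^(2/3)*x/21), x)


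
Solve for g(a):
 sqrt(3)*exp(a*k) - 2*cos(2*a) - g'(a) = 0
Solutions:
 g(a) = C1 - sin(2*a) + sqrt(3)*exp(a*k)/k


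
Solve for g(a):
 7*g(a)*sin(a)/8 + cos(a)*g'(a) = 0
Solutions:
 g(a) = C1*cos(a)^(7/8)


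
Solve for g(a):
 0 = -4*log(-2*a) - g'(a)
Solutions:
 g(a) = C1 - 4*a*log(-a) + 4*a*(1 - log(2))


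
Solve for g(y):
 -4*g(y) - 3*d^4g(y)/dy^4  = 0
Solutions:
 g(y) = (C1*sin(3^(3/4)*y/3) + C2*cos(3^(3/4)*y/3))*exp(-3^(3/4)*y/3) + (C3*sin(3^(3/4)*y/3) + C4*cos(3^(3/4)*y/3))*exp(3^(3/4)*y/3)


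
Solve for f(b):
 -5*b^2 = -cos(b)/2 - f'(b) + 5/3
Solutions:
 f(b) = C1 + 5*b^3/3 + 5*b/3 - sin(b)/2


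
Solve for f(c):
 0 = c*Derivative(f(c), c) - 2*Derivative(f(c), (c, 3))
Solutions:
 f(c) = C1 + Integral(C2*airyai(2^(2/3)*c/2) + C3*airybi(2^(2/3)*c/2), c)


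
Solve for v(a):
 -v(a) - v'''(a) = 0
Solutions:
 v(a) = C3*exp(-a) + (C1*sin(sqrt(3)*a/2) + C2*cos(sqrt(3)*a/2))*exp(a/2)


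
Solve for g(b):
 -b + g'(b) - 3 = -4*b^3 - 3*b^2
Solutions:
 g(b) = C1 - b^4 - b^3 + b^2/2 + 3*b


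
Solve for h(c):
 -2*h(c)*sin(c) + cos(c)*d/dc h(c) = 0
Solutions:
 h(c) = C1/cos(c)^2


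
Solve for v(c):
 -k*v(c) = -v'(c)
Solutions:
 v(c) = C1*exp(c*k)


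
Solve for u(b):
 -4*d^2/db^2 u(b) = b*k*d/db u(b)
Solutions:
 u(b) = Piecewise((-sqrt(2)*sqrt(pi)*C1*erf(sqrt(2)*b*sqrt(k)/4)/sqrt(k) - C2, (k > 0) | (k < 0)), (-C1*b - C2, True))


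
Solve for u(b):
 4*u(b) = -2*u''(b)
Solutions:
 u(b) = C1*sin(sqrt(2)*b) + C2*cos(sqrt(2)*b)


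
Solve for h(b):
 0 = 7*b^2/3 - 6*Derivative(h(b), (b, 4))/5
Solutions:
 h(b) = C1 + C2*b + C3*b^2 + C4*b^3 + 7*b^6/1296


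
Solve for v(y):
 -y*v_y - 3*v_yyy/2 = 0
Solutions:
 v(y) = C1 + Integral(C2*airyai(-2^(1/3)*3^(2/3)*y/3) + C3*airybi(-2^(1/3)*3^(2/3)*y/3), y)


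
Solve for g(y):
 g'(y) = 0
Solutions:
 g(y) = C1


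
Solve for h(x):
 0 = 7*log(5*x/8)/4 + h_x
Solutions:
 h(x) = C1 - 7*x*log(x)/4 - 7*x*log(5)/4 + 7*x/4 + 21*x*log(2)/4


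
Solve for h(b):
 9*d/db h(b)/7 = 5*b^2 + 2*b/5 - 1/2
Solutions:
 h(b) = C1 + 35*b^3/27 + 7*b^2/45 - 7*b/18


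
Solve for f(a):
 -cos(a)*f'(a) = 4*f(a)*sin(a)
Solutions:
 f(a) = C1*cos(a)^4


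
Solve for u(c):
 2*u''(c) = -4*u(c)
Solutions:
 u(c) = C1*sin(sqrt(2)*c) + C2*cos(sqrt(2)*c)


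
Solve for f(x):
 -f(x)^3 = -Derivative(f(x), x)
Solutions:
 f(x) = -sqrt(2)*sqrt(-1/(C1 + x))/2
 f(x) = sqrt(2)*sqrt(-1/(C1 + x))/2


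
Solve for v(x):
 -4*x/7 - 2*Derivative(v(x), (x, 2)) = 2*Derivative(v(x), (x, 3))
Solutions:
 v(x) = C1 + C2*x + C3*exp(-x) - x^3/21 + x^2/7


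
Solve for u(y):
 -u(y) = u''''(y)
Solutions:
 u(y) = (C1*sin(sqrt(2)*y/2) + C2*cos(sqrt(2)*y/2))*exp(-sqrt(2)*y/2) + (C3*sin(sqrt(2)*y/2) + C4*cos(sqrt(2)*y/2))*exp(sqrt(2)*y/2)


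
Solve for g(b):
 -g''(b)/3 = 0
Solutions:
 g(b) = C1 + C2*b


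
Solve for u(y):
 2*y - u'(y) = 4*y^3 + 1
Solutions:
 u(y) = C1 - y^4 + y^2 - y


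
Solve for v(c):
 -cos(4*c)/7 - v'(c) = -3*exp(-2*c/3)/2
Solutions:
 v(c) = C1 - sin(4*c)/28 - 9*exp(-2*c/3)/4


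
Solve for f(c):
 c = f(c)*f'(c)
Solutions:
 f(c) = -sqrt(C1 + c^2)
 f(c) = sqrt(C1 + c^2)


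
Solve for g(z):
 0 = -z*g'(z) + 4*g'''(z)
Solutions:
 g(z) = C1 + Integral(C2*airyai(2^(1/3)*z/2) + C3*airybi(2^(1/3)*z/2), z)


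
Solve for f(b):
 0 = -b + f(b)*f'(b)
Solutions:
 f(b) = -sqrt(C1 + b^2)
 f(b) = sqrt(C1 + b^2)


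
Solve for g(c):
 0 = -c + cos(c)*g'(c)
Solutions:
 g(c) = C1 + Integral(c/cos(c), c)


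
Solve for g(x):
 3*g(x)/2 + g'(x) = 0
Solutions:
 g(x) = C1*exp(-3*x/2)


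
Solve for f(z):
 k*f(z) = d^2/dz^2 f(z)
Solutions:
 f(z) = C1*exp(-sqrt(k)*z) + C2*exp(sqrt(k)*z)


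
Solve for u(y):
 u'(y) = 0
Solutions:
 u(y) = C1


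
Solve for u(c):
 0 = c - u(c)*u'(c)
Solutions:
 u(c) = -sqrt(C1 + c^2)
 u(c) = sqrt(C1 + c^2)


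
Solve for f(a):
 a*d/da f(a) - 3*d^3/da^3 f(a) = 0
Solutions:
 f(a) = C1 + Integral(C2*airyai(3^(2/3)*a/3) + C3*airybi(3^(2/3)*a/3), a)


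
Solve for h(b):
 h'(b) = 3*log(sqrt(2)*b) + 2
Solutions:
 h(b) = C1 + 3*b*log(b) - b + 3*b*log(2)/2


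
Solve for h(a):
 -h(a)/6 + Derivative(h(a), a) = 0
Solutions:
 h(a) = C1*exp(a/6)


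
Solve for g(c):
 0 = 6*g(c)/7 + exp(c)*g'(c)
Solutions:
 g(c) = C1*exp(6*exp(-c)/7)


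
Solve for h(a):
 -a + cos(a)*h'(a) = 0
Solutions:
 h(a) = C1 + Integral(a/cos(a), a)


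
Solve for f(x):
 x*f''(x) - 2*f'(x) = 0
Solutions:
 f(x) = C1 + C2*x^3


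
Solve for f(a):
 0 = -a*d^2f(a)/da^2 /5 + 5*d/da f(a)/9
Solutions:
 f(a) = C1 + C2*a^(34/9)


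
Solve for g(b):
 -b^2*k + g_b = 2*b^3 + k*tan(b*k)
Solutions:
 g(b) = C1 + b^4/2 + b^3*k/3 + k*Piecewise((-log(cos(b*k))/k, Ne(k, 0)), (0, True))


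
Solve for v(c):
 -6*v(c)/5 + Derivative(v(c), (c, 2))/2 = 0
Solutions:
 v(c) = C1*exp(-2*sqrt(15)*c/5) + C2*exp(2*sqrt(15)*c/5)


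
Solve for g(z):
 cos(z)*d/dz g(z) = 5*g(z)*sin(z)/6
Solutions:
 g(z) = C1/cos(z)^(5/6)


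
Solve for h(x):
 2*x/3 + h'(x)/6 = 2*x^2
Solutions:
 h(x) = C1 + 4*x^3 - 2*x^2


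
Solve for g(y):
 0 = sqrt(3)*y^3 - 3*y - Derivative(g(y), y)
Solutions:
 g(y) = C1 + sqrt(3)*y^4/4 - 3*y^2/2


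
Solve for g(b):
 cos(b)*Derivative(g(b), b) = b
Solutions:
 g(b) = C1 + Integral(b/cos(b), b)


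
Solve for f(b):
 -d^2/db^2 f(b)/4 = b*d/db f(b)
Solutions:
 f(b) = C1 + C2*erf(sqrt(2)*b)


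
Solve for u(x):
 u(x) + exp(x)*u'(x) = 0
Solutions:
 u(x) = C1*exp(exp(-x))


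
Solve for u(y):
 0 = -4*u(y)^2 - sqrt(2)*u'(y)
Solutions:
 u(y) = 1/(C1 + 2*sqrt(2)*y)


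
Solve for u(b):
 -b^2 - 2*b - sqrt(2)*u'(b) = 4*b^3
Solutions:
 u(b) = C1 - sqrt(2)*b^4/2 - sqrt(2)*b^3/6 - sqrt(2)*b^2/2


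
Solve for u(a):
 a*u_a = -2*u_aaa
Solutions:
 u(a) = C1 + Integral(C2*airyai(-2^(2/3)*a/2) + C3*airybi(-2^(2/3)*a/2), a)


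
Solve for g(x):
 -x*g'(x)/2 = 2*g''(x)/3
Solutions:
 g(x) = C1 + C2*erf(sqrt(6)*x/4)


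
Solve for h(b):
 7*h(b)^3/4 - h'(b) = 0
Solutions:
 h(b) = -sqrt(2)*sqrt(-1/(C1 + 7*b))
 h(b) = sqrt(2)*sqrt(-1/(C1 + 7*b))


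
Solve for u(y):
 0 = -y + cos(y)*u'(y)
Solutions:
 u(y) = C1 + Integral(y/cos(y), y)


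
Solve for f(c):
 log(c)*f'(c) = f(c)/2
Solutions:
 f(c) = C1*exp(li(c)/2)


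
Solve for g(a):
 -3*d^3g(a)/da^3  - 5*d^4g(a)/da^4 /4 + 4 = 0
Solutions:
 g(a) = C1 + C2*a + C3*a^2 + C4*exp(-12*a/5) + 2*a^3/9


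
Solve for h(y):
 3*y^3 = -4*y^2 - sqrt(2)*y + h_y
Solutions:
 h(y) = C1 + 3*y^4/4 + 4*y^3/3 + sqrt(2)*y^2/2


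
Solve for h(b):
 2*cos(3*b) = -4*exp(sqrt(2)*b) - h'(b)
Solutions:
 h(b) = C1 - 2*sqrt(2)*exp(sqrt(2)*b) - 2*sin(3*b)/3


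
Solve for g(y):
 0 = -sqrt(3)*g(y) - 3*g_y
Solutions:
 g(y) = C1*exp(-sqrt(3)*y/3)


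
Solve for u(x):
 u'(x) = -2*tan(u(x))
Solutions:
 u(x) = pi - asin(C1*exp(-2*x))
 u(x) = asin(C1*exp(-2*x))


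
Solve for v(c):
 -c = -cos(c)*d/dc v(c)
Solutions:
 v(c) = C1 + Integral(c/cos(c), c)


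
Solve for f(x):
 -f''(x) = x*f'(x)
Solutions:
 f(x) = C1 + C2*erf(sqrt(2)*x/2)


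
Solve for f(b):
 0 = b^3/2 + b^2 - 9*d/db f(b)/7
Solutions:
 f(b) = C1 + 7*b^4/72 + 7*b^3/27


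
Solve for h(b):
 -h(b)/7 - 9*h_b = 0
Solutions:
 h(b) = C1*exp(-b/63)


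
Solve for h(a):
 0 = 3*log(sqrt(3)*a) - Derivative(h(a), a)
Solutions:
 h(a) = C1 + 3*a*log(a) - 3*a + 3*a*log(3)/2


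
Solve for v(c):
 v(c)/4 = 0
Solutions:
 v(c) = 0


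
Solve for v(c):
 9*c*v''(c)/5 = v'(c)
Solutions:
 v(c) = C1 + C2*c^(14/9)


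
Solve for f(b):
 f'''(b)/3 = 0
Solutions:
 f(b) = C1 + C2*b + C3*b^2


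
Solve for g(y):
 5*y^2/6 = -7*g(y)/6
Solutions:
 g(y) = -5*y^2/7


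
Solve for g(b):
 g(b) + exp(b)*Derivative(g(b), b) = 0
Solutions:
 g(b) = C1*exp(exp(-b))


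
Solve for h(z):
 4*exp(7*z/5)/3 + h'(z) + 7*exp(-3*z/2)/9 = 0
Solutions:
 h(z) = C1 - 20*exp(7*z/5)/21 + 14*exp(-3*z/2)/27


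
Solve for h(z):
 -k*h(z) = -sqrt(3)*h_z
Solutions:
 h(z) = C1*exp(sqrt(3)*k*z/3)


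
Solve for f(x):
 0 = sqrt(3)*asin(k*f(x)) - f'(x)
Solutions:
 Integral(1/asin(_y*k), (_y, f(x))) = C1 + sqrt(3)*x


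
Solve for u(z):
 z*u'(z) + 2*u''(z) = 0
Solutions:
 u(z) = C1 + C2*erf(z/2)


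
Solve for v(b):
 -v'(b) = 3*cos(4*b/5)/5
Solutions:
 v(b) = C1 - 3*sin(4*b/5)/4


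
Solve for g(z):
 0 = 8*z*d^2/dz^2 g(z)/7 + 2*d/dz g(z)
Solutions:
 g(z) = C1 + C2/z^(3/4)


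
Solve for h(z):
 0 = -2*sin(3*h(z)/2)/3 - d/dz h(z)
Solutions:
 h(z) = -2*acos((-C1 - exp(2*z))/(C1 - exp(2*z)))/3 + 4*pi/3
 h(z) = 2*acos((-C1 - exp(2*z))/(C1 - exp(2*z)))/3


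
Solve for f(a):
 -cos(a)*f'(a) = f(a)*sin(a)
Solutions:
 f(a) = C1*cos(a)


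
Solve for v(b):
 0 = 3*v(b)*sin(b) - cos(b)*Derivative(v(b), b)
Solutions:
 v(b) = C1/cos(b)^3


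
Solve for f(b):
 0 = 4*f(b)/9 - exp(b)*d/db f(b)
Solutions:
 f(b) = C1*exp(-4*exp(-b)/9)


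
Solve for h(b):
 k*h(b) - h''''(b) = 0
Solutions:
 h(b) = C1*exp(-b*k^(1/4)) + C2*exp(b*k^(1/4)) + C3*exp(-I*b*k^(1/4)) + C4*exp(I*b*k^(1/4))


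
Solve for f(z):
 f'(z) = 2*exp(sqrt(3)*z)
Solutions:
 f(z) = C1 + 2*sqrt(3)*exp(sqrt(3)*z)/3


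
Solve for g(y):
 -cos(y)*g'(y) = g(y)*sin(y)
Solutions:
 g(y) = C1*cos(y)


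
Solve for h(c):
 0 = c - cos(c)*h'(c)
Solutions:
 h(c) = C1 + Integral(c/cos(c), c)


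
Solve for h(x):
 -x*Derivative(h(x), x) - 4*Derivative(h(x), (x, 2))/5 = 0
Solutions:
 h(x) = C1 + C2*erf(sqrt(10)*x/4)


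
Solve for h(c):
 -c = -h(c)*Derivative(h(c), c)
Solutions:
 h(c) = -sqrt(C1 + c^2)
 h(c) = sqrt(C1 + c^2)


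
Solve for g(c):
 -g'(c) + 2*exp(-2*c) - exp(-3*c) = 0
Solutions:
 g(c) = C1 - exp(-2*c) + exp(-3*c)/3


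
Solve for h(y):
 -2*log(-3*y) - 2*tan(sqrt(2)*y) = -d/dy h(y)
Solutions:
 h(y) = C1 + 2*y*log(-y) - 2*y + 2*y*log(3) - sqrt(2)*log(cos(sqrt(2)*y))


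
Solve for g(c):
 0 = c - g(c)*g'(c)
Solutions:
 g(c) = -sqrt(C1 + c^2)
 g(c) = sqrt(C1 + c^2)


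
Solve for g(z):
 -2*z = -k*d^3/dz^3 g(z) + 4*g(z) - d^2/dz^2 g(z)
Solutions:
 g(z) = C1*exp(-z*((sqrt(((-54 + k^(-2))^2 - 1/k^4)/k^2) - 54/k + k^(-3))^(1/3) + 1/k + 1/(k^2*(sqrt(((-54 + k^(-2))^2 - 1/k^4)/k^2) - 54/k + k^(-3))^(1/3)))/3) + C2*exp(z*((sqrt(((-54 + k^(-2))^2 - 1/k^4)/k^2) - 54/k + k^(-3))^(1/3) - sqrt(3)*I*(sqrt(((-54 + k^(-2))^2 - 1/k^4)/k^2) - 54/k + k^(-3))^(1/3) - 2/k - 4/(k^2*(-1 + sqrt(3)*I)*(sqrt(((-54 + k^(-2))^2 - 1/k^4)/k^2) - 54/k + k^(-3))^(1/3)))/6) + C3*exp(z*((sqrt(((-54 + k^(-2))^2 - 1/k^4)/k^2) - 54/k + k^(-3))^(1/3) + sqrt(3)*I*(sqrt(((-54 + k^(-2))^2 - 1/k^4)/k^2) - 54/k + k^(-3))^(1/3) - 2/k + 4/(k^2*(1 + sqrt(3)*I)*(sqrt(((-54 + k^(-2))^2 - 1/k^4)/k^2) - 54/k + k^(-3))^(1/3)))/6) - z/2


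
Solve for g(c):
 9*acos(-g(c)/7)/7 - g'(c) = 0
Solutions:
 Integral(1/acos(-_y/7), (_y, g(c))) = C1 + 9*c/7


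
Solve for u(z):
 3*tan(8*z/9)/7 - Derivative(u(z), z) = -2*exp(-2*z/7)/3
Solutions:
 u(z) = C1 + 27*log(tan(8*z/9)^2 + 1)/112 - 7*exp(-2*z/7)/3


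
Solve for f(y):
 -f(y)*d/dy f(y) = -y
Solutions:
 f(y) = -sqrt(C1 + y^2)
 f(y) = sqrt(C1 + y^2)


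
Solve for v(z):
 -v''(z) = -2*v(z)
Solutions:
 v(z) = C1*exp(-sqrt(2)*z) + C2*exp(sqrt(2)*z)


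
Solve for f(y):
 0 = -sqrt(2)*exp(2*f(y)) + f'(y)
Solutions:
 f(y) = log(-sqrt(-1/(C1 + sqrt(2)*y))) - log(2)/2
 f(y) = log(-1/(C1 + sqrt(2)*y))/2 - log(2)/2


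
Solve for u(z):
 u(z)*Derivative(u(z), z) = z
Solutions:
 u(z) = -sqrt(C1 + z^2)
 u(z) = sqrt(C1 + z^2)


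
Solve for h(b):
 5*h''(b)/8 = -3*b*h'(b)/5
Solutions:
 h(b) = C1 + C2*erf(2*sqrt(3)*b/5)


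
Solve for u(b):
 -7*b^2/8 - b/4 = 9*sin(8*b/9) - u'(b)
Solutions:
 u(b) = C1 + 7*b^3/24 + b^2/8 - 81*cos(8*b/9)/8


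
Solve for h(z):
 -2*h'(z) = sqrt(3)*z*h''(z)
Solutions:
 h(z) = C1 + C2*z^(1 - 2*sqrt(3)/3)


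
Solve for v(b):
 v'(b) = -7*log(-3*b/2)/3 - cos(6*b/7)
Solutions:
 v(b) = C1 - 7*b*log(-b)/3 - 7*b*log(3)/3 + 7*b*log(2)/3 + 7*b/3 - 7*sin(6*b/7)/6


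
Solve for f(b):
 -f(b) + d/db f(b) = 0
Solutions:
 f(b) = C1*exp(b)


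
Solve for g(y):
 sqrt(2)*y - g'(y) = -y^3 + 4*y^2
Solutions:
 g(y) = C1 + y^4/4 - 4*y^3/3 + sqrt(2)*y^2/2


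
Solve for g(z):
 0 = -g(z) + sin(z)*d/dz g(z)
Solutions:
 g(z) = C1*sqrt(cos(z) - 1)/sqrt(cos(z) + 1)


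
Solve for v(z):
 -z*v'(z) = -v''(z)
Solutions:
 v(z) = C1 + C2*erfi(sqrt(2)*z/2)


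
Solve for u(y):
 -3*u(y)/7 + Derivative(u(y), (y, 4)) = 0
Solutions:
 u(y) = C1*exp(-3^(1/4)*7^(3/4)*y/7) + C2*exp(3^(1/4)*7^(3/4)*y/7) + C3*sin(3^(1/4)*7^(3/4)*y/7) + C4*cos(3^(1/4)*7^(3/4)*y/7)


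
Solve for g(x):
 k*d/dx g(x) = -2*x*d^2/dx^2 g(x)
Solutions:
 g(x) = C1 + x^(1 - re(k)/2)*(C2*sin(log(x)*Abs(im(k))/2) + C3*cos(log(x)*im(k)/2))


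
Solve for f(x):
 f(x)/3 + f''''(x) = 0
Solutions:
 f(x) = (C1*sin(sqrt(2)*3^(3/4)*x/6) + C2*cos(sqrt(2)*3^(3/4)*x/6))*exp(-sqrt(2)*3^(3/4)*x/6) + (C3*sin(sqrt(2)*3^(3/4)*x/6) + C4*cos(sqrt(2)*3^(3/4)*x/6))*exp(sqrt(2)*3^(3/4)*x/6)


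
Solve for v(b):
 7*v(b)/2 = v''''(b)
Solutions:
 v(b) = C1*exp(-2^(3/4)*7^(1/4)*b/2) + C2*exp(2^(3/4)*7^(1/4)*b/2) + C3*sin(2^(3/4)*7^(1/4)*b/2) + C4*cos(2^(3/4)*7^(1/4)*b/2)


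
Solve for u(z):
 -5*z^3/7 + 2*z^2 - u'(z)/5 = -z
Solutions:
 u(z) = C1 - 25*z^4/28 + 10*z^3/3 + 5*z^2/2


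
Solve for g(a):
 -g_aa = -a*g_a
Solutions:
 g(a) = C1 + C2*erfi(sqrt(2)*a/2)


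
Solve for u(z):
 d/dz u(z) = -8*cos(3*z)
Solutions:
 u(z) = C1 - 8*sin(3*z)/3


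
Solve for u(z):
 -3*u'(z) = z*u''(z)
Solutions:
 u(z) = C1 + C2/z^2


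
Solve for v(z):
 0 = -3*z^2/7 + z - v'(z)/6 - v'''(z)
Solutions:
 v(z) = C1 + C2*sin(sqrt(6)*z/6) + C3*cos(sqrt(6)*z/6) - 6*z^3/7 + 3*z^2 + 216*z/7


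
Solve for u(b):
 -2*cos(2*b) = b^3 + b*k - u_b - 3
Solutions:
 u(b) = C1 + b^4/4 + b^2*k/2 - 3*b + sin(2*b)


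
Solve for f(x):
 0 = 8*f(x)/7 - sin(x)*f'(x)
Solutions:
 f(x) = C1*(cos(x) - 1)^(4/7)/(cos(x) + 1)^(4/7)


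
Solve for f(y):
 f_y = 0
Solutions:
 f(y) = C1


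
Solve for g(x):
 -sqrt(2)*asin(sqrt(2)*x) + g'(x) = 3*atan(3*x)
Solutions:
 g(x) = C1 + 3*x*atan(3*x) + sqrt(2)*(x*asin(sqrt(2)*x) + sqrt(2)*sqrt(1 - 2*x^2)/2) - log(9*x^2 + 1)/2


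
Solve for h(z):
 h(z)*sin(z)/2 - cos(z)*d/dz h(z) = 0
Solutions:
 h(z) = C1/sqrt(cos(z))


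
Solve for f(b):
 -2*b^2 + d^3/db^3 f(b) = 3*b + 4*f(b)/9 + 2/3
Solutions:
 f(b) = C3*exp(2^(2/3)*3^(1/3)*b/3) - 9*b^2/2 - 27*b/4 + (C1*sin(2^(2/3)*3^(5/6)*b/6) + C2*cos(2^(2/3)*3^(5/6)*b/6))*exp(-2^(2/3)*3^(1/3)*b/6) - 3/2


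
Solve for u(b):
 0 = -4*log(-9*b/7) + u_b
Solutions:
 u(b) = C1 + 4*b*log(-b) + 4*b*(-log(7) - 1 + 2*log(3))


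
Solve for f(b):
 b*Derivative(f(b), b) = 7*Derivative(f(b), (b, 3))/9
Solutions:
 f(b) = C1 + Integral(C2*airyai(21^(2/3)*b/7) + C3*airybi(21^(2/3)*b/7), b)


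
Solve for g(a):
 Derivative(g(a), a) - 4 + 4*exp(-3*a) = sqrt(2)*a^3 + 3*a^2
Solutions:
 g(a) = C1 + sqrt(2)*a^4/4 + a^3 + 4*a + 4*exp(-3*a)/3


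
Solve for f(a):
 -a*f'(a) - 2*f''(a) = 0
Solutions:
 f(a) = C1 + C2*erf(a/2)


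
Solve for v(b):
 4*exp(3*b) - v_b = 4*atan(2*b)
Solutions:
 v(b) = C1 - 4*b*atan(2*b) + 4*exp(3*b)/3 + log(4*b^2 + 1)


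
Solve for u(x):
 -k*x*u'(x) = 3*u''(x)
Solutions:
 u(x) = Piecewise((-sqrt(6)*sqrt(pi)*C1*erf(sqrt(6)*sqrt(k)*x/6)/(2*sqrt(k)) - C2, (k > 0) | (k < 0)), (-C1*x - C2, True))


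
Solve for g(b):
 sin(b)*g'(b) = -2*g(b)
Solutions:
 g(b) = C1*(cos(b) + 1)/(cos(b) - 1)


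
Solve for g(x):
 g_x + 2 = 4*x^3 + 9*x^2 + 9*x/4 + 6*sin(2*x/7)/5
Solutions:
 g(x) = C1 + x^4 + 3*x^3 + 9*x^2/8 - 2*x - 21*cos(2*x/7)/5


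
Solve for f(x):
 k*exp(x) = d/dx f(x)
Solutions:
 f(x) = C1 + k*exp(x)


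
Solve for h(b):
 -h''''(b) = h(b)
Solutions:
 h(b) = (C1*sin(sqrt(2)*b/2) + C2*cos(sqrt(2)*b/2))*exp(-sqrt(2)*b/2) + (C3*sin(sqrt(2)*b/2) + C4*cos(sqrt(2)*b/2))*exp(sqrt(2)*b/2)


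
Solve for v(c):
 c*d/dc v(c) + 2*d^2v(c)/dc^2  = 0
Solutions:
 v(c) = C1 + C2*erf(c/2)


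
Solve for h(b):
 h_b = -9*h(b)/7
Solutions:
 h(b) = C1*exp(-9*b/7)


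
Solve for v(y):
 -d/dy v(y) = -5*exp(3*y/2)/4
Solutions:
 v(y) = C1 + 5*exp(3*y/2)/6


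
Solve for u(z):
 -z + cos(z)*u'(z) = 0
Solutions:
 u(z) = C1 + Integral(z/cos(z), z)


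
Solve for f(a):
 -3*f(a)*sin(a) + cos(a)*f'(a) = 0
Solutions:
 f(a) = C1/cos(a)^3


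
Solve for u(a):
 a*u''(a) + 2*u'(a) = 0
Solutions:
 u(a) = C1 + C2/a


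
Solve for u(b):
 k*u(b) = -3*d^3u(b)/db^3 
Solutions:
 u(b) = C1*exp(3^(2/3)*b*(-k)^(1/3)/3) + C2*exp(b*(-k)^(1/3)*(-3^(2/3) + 3*3^(1/6)*I)/6) + C3*exp(-b*(-k)^(1/3)*(3^(2/3) + 3*3^(1/6)*I)/6)


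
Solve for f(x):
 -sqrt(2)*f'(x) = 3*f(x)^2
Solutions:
 f(x) = 2/(C1 + 3*sqrt(2)*x)


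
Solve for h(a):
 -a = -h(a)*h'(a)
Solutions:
 h(a) = -sqrt(C1 + a^2)
 h(a) = sqrt(C1 + a^2)


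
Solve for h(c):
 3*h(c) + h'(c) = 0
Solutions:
 h(c) = C1*exp(-3*c)


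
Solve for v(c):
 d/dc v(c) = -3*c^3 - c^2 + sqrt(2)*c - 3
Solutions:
 v(c) = C1 - 3*c^4/4 - c^3/3 + sqrt(2)*c^2/2 - 3*c


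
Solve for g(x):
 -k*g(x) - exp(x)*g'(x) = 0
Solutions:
 g(x) = C1*exp(k*exp(-x))


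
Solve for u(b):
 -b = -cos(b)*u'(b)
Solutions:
 u(b) = C1 + Integral(b/cos(b), b)


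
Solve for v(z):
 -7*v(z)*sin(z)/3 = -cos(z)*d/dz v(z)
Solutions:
 v(z) = C1/cos(z)^(7/3)


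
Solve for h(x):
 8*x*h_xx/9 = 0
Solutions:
 h(x) = C1 + C2*x


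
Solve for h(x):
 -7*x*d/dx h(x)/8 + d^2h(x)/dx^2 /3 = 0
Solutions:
 h(x) = C1 + C2*erfi(sqrt(21)*x/4)


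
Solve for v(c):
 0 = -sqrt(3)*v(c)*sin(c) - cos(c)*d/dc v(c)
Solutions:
 v(c) = C1*cos(c)^(sqrt(3))


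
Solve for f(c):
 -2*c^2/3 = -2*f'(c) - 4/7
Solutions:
 f(c) = C1 + c^3/9 - 2*c/7


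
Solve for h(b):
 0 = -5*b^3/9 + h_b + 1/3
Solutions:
 h(b) = C1 + 5*b^4/36 - b/3


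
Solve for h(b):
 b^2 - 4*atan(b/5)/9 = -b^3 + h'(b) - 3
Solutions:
 h(b) = C1 + b^4/4 + b^3/3 - 4*b*atan(b/5)/9 + 3*b + 10*log(b^2 + 25)/9


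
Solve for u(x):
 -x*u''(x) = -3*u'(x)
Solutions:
 u(x) = C1 + C2*x^4


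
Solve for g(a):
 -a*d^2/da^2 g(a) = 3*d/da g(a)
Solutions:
 g(a) = C1 + C2/a^2


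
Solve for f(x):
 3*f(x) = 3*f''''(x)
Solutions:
 f(x) = C1*exp(-x) + C2*exp(x) + C3*sin(x) + C4*cos(x)


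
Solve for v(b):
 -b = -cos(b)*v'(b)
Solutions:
 v(b) = C1 + Integral(b/cos(b), b)


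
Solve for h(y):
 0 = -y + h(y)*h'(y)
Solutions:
 h(y) = -sqrt(C1 + y^2)
 h(y) = sqrt(C1 + y^2)


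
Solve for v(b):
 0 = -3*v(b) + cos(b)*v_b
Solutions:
 v(b) = C1*(sin(b) + 1)^(3/2)/(sin(b) - 1)^(3/2)


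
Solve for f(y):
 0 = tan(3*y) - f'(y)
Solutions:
 f(y) = C1 - log(cos(3*y))/3


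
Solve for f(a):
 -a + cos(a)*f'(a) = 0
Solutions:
 f(a) = C1 + Integral(a/cos(a), a)


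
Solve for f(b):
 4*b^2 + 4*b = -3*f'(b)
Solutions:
 f(b) = C1 - 4*b^3/9 - 2*b^2/3


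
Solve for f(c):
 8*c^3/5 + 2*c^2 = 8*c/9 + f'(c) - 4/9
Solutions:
 f(c) = C1 + 2*c^4/5 + 2*c^3/3 - 4*c^2/9 + 4*c/9


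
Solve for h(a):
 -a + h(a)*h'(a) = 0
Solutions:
 h(a) = -sqrt(C1 + a^2)
 h(a) = sqrt(C1 + a^2)


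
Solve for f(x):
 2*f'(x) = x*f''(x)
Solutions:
 f(x) = C1 + C2*x^3


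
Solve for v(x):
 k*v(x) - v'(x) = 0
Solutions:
 v(x) = C1*exp(k*x)


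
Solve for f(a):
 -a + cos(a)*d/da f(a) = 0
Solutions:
 f(a) = C1 + Integral(a/cos(a), a)


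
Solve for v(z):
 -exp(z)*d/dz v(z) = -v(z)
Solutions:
 v(z) = C1*exp(-exp(-z))


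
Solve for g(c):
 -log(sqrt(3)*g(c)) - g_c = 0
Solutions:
 2*Integral(1/(2*log(_y) + log(3)), (_y, g(c))) = C1 - c


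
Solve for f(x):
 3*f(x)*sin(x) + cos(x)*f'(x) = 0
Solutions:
 f(x) = C1*cos(x)^3


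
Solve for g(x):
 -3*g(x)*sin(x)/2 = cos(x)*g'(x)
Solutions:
 g(x) = C1*cos(x)^(3/2)


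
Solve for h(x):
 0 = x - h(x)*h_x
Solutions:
 h(x) = -sqrt(C1 + x^2)
 h(x) = sqrt(C1 + x^2)


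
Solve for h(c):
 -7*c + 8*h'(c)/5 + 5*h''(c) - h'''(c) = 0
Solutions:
 h(c) = C1 + C2*exp(c*(25 - sqrt(785))/10) + C3*exp(c*(25 + sqrt(785))/10) + 35*c^2/16 - 875*c/64


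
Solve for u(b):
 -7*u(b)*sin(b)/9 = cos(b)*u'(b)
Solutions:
 u(b) = C1*cos(b)^(7/9)


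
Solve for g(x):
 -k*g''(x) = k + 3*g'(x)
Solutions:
 g(x) = C1 + C2*exp(-3*x/k) - k*x/3


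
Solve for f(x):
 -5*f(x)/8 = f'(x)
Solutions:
 f(x) = C1*exp(-5*x/8)


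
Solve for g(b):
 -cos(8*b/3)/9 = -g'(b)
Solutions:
 g(b) = C1 + sin(8*b/3)/24


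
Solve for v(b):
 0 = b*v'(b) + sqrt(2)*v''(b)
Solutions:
 v(b) = C1 + C2*erf(2^(1/4)*b/2)


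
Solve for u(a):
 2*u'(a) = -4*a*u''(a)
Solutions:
 u(a) = C1 + C2*sqrt(a)


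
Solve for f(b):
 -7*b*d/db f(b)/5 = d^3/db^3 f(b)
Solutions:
 f(b) = C1 + Integral(C2*airyai(-5^(2/3)*7^(1/3)*b/5) + C3*airybi(-5^(2/3)*7^(1/3)*b/5), b)


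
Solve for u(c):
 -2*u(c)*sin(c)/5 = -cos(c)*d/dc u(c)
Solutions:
 u(c) = C1/cos(c)^(2/5)


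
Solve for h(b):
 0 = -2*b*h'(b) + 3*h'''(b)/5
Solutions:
 h(b) = C1 + Integral(C2*airyai(10^(1/3)*3^(2/3)*b/3) + C3*airybi(10^(1/3)*3^(2/3)*b/3), b)


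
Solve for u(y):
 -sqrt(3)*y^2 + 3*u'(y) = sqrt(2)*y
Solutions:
 u(y) = C1 + sqrt(3)*y^3/9 + sqrt(2)*y^2/6


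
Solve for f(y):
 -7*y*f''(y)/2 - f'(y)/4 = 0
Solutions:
 f(y) = C1 + C2*y^(13/14)


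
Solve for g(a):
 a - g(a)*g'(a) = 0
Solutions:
 g(a) = -sqrt(C1 + a^2)
 g(a) = sqrt(C1 + a^2)


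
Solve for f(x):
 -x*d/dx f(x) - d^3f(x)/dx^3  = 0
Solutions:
 f(x) = C1 + Integral(C2*airyai(-x) + C3*airybi(-x), x)


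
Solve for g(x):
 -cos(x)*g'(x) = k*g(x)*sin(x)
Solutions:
 g(x) = C1*exp(k*log(cos(x)))


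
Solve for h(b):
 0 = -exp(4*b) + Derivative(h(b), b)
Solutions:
 h(b) = C1 + exp(4*b)/4


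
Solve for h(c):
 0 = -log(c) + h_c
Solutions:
 h(c) = C1 + c*log(c) - c


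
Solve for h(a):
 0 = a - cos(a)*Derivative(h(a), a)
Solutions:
 h(a) = C1 + Integral(a/cos(a), a)


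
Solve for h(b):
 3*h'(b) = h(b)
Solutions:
 h(b) = C1*exp(b/3)


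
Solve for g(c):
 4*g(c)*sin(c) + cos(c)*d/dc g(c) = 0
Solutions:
 g(c) = C1*cos(c)^4


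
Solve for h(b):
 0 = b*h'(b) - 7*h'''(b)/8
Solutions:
 h(b) = C1 + Integral(C2*airyai(2*7^(2/3)*b/7) + C3*airybi(2*7^(2/3)*b/7), b)


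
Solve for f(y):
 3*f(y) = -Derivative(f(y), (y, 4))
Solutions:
 f(y) = (C1*sin(sqrt(2)*3^(1/4)*y/2) + C2*cos(sqrt(2)*3^(1/4)*y/2))*exp(-sqrt(2)*3^(1/4)*y/2) + (C3*sin(sqrt(2)*3^(1/4)*y/2) + C4*cos(sqrt(2)*3^(1/4)*y/2))*exp(sqrt(2)*3^(1/4)*y/2)


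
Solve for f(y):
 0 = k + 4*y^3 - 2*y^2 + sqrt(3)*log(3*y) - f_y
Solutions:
 f(y) = C1 + k*y + y^4 - 2*y^3/3 + sqrt(3)*y*log(y) - sqrt(3)*y + sqrt(3)*y*log(3)


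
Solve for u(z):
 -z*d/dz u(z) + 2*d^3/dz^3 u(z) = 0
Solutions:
 u(z) = C1 + Integral(C2*airyai(2^(2/3)*z/2) + C3*airybi(2^(2/3)*z/2), z)


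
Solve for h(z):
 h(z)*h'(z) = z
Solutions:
 h(z) = -sqrt(C1 + z^2)
 h(z) = sqrt(C1 + z^2)


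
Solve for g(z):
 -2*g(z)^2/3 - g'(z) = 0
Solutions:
 g(z) = 3/(C1 + 2*z)


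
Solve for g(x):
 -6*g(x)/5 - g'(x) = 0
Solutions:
 g(x) = C1*exp(-6*x/5)


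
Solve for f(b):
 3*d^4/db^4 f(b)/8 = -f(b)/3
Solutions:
 f(b) = (C1*sin(2^(1/4)*sqrt(3)*b/3) + C2*cos(2^(1/4)*sqrt(3)*b/3))*exp(-2^(1/4)*sqrt(3)*b/3) + (C3*sin(2^(1/4)*sqrt(3)*b/3) + C4*cos(2^(1/4)*sqrt(3)*b/3))*exp(2^(1/4)*sqrt(3)*b/3)


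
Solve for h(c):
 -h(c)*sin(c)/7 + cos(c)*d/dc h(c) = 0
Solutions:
 h(c) = C1/cos(c)^(1/7)


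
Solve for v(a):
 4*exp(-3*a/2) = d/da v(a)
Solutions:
 v(a) = C1 - 8*exp(-3*a/2)/3


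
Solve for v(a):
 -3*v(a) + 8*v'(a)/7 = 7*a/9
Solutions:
 v(a) = C1*exp(21*a/8) - 7*a/27 - 8/81


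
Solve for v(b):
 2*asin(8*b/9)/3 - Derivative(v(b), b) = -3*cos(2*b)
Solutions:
 v(b) = C1 + 2*b*asin(8*b/9)/3 + sqrt(81 - 64*b^2)/12 + 3*sin(2*b)/2


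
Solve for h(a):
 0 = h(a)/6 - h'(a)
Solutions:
 h(a) = C1*exp(a/6)


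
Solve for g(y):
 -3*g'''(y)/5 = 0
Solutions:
 g(y) = C1 + C2*y + C3*y^2


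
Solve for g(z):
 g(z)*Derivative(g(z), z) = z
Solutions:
 g(z) = -sqrt(C1 + z^2)
 g(z) = sqrt(C1 + z^2)


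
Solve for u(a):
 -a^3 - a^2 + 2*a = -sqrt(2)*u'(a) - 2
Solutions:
 u(a) = C1 + sqrt(2)*a^4/8 + sqrt(2)*a^3/6 - sqrt(2)*a^2/2 - sqrt(2)*a


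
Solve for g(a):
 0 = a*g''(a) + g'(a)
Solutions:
 g(a) = C1 + C2*log(a)


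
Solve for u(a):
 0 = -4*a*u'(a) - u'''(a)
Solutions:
 u(a) = C1 + Integral(C2*airyai(-2^(2/3)*a) + C3*airybi(-2^(2/3)*a), a)


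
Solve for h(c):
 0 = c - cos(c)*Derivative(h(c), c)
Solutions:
 h(c) = C1 + Integral(c/cos(c), c)


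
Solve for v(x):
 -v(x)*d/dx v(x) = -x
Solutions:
 v(x) = -sqrt(C1 + x^2)
 v(x) = sqrt(C1 + x^2)


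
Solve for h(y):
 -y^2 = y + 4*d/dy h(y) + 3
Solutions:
 h(y) = C1 - y^3/12 - y^2/8 - 3*y/4


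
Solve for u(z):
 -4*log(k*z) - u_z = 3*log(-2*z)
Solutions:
 u(z) = C1 + z*(-4*log(-k) - 3*log(2) + 7) - 7*z*log(-z)


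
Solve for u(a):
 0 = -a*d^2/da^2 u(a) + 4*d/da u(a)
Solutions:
 u(a) = C1 + C2*a^5


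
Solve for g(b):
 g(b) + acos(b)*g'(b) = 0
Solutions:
 g(b) = C1*exp(-Integral(1/acos(b), b))


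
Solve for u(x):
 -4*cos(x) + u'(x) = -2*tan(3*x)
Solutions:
 u(x) = C1 + 2*log(cos(3*x))/3 + 4*sin(x)


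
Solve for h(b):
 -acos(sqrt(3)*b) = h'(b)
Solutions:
 h(b) = C1 - b*acos(sqrt(3)*b) + sqrt(3)*sqrt(1 - 3*b^2)/3


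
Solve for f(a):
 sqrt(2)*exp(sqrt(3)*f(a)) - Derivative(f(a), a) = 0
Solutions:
 f(a) = sqrt(3)*(2*log(-1/(C1 + sqrt(2)*a)) - log(3))/6


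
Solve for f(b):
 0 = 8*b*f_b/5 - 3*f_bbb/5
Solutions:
 f(b) = C1 + Integral(C2*airyai(2*3^(2/3)*b/3) + C3*airybi(2*3^(2/3)*b/3), b)


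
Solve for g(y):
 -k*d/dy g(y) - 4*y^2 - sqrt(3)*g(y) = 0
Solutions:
 g(y) = C1*exp(-sqrt(3)*y/k) - 8*sqrt(3)*k^2/9 + 8*k*y/3 - 4*sqrt(3)*y^2/3


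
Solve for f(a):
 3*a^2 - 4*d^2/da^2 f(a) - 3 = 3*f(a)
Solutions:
 f(a) = C1*sin(sqrt(3)*a/2) + C2*cos(sqrt(3)*a/2) + a^2 - 11/3


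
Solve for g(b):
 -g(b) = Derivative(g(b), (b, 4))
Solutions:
 g(b) = (C1*sin(sqrt(2)*b/2) + C2*cos(sqrt(2)*b/2))*exp(-sqrt(2)*b/2) + (C3*sin(sqrt(2)*b/2) + C4*cos(sqrt(2)*b/2))*exp(sqrt(2)*b/2)


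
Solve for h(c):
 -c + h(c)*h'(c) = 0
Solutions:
 h(c) = -sqrt(C1 + c^2)
 h(c) = sqrt(C1 + c^2)


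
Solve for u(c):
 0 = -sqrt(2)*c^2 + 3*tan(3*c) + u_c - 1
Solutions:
 u(c) = C1 + sqrt(2)*c^3/3 + c + log(cos(3*c))


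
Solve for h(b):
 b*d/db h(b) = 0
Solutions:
 h(b) = C1


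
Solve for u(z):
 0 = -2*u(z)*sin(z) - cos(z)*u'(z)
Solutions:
 u(z) = C1*cos(z)^2


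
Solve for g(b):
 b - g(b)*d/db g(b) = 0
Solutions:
 g(b) = -sqrt(C1 + b^2)
 g(b) = sqrt(C1 + b^2)


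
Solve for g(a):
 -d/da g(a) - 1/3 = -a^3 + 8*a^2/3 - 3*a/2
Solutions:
 g(a) = C1 + a^4/4 - 8*a^3/9 + 3*a^2/4 - a/3


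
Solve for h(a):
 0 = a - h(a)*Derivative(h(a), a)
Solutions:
 h(a) = -sqrt(C1 + a^2)
 h(a) = sqrt(C1 + a^2)


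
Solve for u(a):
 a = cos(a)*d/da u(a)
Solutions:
 u(a) = C1 + Integral(a/cos(a), a)


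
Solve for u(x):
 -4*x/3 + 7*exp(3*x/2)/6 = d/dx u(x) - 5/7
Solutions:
 u(x) = C1 - 2*x^2/3 + 5*x/7 + 7*exp(3*x/2)/9


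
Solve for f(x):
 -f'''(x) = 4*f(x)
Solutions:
 f(x) = C3*exp(-2^(2/3)*x) + (C1*sin(2^(2/3)*sqrt(3)*x/2) + C2*cos(2^(2/3)*sqrt(3)*x/2))*exp(2^(2/3)*x/2)


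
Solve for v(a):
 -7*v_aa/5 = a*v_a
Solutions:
 v(a) = C1 + C2*erf(sqrt(70)*a/14)


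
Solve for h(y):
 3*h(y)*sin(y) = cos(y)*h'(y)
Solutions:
 h(y) = C1/cos(y)^3


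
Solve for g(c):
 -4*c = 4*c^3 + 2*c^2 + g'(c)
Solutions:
 g(c) = C1 - c^4 - 2*c^3/3 - 2*c^2


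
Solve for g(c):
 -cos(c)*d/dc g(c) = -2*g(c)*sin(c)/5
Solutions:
 g(c) = C1/cos(c)^(2/5)


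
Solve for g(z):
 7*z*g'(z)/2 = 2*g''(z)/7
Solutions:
 g(z) = C1 + C2*erfi(7*sqrt(2)*z/4)


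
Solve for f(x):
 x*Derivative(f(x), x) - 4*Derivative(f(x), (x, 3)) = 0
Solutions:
 f(x) = C1 + Integral(C2*airyai(2^(1/3)*x/2) + C3*airybi(2^(1/3)*x/2), x)


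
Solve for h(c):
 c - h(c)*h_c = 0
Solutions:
 h(c) = -sqrt(C1 + c^2)
 h(c) = sqrt(C1 + c^2)


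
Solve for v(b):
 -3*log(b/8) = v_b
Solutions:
 v(b) = C1 - 3*b*log(b) + 3*b + b*log(512)


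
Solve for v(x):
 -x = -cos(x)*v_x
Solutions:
 v(x) = C1 + Integral(x/cos(x), x)


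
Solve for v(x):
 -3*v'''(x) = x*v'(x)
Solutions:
 v(x) = C1 + Integral(C2*airyai(-3^(2/3)*x/3) + C3*airybi(-3^(2/3)*x/3), x)


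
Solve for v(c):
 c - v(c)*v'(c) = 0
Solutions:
 v(c) = -sqrt(C1 + c^2)
 v(c) = sqrt(C1 + c^2)


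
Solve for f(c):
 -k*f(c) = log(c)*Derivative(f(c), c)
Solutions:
 f(c) = C1*exp(-k*li(c))


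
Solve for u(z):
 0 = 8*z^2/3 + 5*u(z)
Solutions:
 u(z) = -8*z^2/15


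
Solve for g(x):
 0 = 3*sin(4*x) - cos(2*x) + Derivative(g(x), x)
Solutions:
 g(x) = C1 + sin(2*x)/2 + 3*cos(4*x)/4


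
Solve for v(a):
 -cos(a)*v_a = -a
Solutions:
 v(a) = C1 + Integral(a/cos(a), a)


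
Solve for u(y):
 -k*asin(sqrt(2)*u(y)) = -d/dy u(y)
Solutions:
 Integral(1/asin(sqrt(2)*_y), (_y, u(y))) = C1 + k*y


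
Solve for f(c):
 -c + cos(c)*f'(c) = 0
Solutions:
 f(c) = C1 + Integral(c/cos(c), c)


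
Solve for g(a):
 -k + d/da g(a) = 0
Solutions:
 g(a) = C1 + a*k


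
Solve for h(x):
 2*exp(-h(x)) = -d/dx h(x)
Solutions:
 h(x) = log(C1 - 2*x)


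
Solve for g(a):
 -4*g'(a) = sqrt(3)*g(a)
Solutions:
 g(a) = C1*exp(-sqrt(3)*a/4)


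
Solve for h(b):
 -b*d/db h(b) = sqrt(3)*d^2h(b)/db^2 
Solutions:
 h(b) = C1 + C2*erf(sqrt(2)*3^(3/4)*b/6)


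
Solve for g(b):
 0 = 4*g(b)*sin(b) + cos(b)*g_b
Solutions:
 g(b) = C1*cos(b)^4


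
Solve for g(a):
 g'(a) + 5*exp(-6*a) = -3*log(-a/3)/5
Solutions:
 g(a) = C1 - 3*a*log(-a)/5 + 3*a*(1 + log(3))/5 + 5*exp(-6*a)/6


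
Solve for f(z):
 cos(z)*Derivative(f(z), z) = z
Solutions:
 f(z) = C1 + Integral(z/cos(z), z)


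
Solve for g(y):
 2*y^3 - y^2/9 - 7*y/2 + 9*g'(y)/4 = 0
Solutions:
 g(y) = C1 - 2*y^4/9 + 4*y^3/243 + 7*y^2/9


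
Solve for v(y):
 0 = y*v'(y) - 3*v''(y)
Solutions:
 v(y) = C1 + C2*erfi(sqrt(6)*y/6)


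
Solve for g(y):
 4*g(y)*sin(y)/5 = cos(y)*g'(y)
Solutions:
 g(y) = C1/cos(y)^(4/5)


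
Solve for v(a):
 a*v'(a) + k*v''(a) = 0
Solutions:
 v(a) = C1 + C2*sqrt(k)*erf(sqrt(2)*a*sqrt(1/k)/2)


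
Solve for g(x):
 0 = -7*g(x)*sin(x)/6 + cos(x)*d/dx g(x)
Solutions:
 g(x) = C1/cos(x)^(7/6)


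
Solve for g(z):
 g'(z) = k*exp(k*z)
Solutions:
 g(z) = C1 + exp(k*z)


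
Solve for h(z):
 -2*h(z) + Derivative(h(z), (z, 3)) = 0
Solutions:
 h(z) = C3*exp(2^(1/3)*z) + (C1*sin(2^(1/3)*sqrt(3)*z/2) + C2*cos(2^(1/3)*sqrt(3)*z/2))*exp(-2^(1/3)*z/2)


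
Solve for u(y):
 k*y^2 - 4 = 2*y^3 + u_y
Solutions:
 u(y) = C1 + k*y^3/3 - y^4/2 - 4*y


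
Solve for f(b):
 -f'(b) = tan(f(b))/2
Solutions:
 f(b) = pi - asin(C1*exp(-b/2))
 f(b) = asin(C1*exp(-b/2))


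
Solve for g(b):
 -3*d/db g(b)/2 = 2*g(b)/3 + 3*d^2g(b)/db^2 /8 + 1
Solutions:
 g(b) = C1*exp(2*b*(-1 + sqrt(5)/3)) + C2*exp(-2*b*(sqrt(5)/3 + 1)) - 3/2


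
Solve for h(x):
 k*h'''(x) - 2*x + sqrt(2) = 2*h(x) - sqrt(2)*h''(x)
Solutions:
 h(x) = C1*exp(-x*((sqrt(((-27 + 2*sqrt(2)/k^2)^2 - 8/k^4)/k^2) - 27/k + 2*sqrt(2)/k^3)^(1/3) + sqrt(2)/k + 2/(k^2*(sqrt(((-27 + 2*sqrt(2)/k^2)^2 - 8/k^4)/k^2) - 27/k + 2*sqrt(2)/k^3)^(1/3)))/3) + C2*exp(x*((sqrt(((-27 + 2*sqrt(2)/k^2)^2 - 8/k^4)/k^2) - 27/k + 2*sqrt(2)/k^3)^(1/3) - sqrt(3)*I*(sqrt(((-27 + 2*sqrt(2)/k^2)^2 - 8/k^4)/k^2) - 27/k + 2*sqrt(2)/k^3)^(1/3) - 2*sqrt(2)/k - 8/(k^2*(-1 + sqrt(3)*I)*(sqrt(((-27 + 2*sqrt(2)/k^2)^2 - 8/k^4)/k^2) - 27/k + 2*sqrt(2)/k^3)^(1/3)))/6) + C3*exp(x*((sqrt(((-27 + 2*sqrt(2)/k^2)^2 - 8/k^4)/k^2) - 27/k + 2*sqrt(2)/k^3)^(1/3) + sqrt(3)*I*(sqrt(((-27 + 2*sqrt(2)/k^2)^2 - 8/k^4)/k^2) - 27/k + 2*sqrt(2)/k^3)^(1/3) - 2*sqrt(2)/k + 8/(k^2*(1 + sqrt(3)*I)*(sqrt(((-27 + 2*sqrt(2)/k^2)^2 - 8/k^4)/k^2) - 27/k + 2*sqrt(2)/k^3)^(1/3)))/6) - x + sqrt(2)/2


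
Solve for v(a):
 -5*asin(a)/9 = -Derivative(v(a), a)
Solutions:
 v(a) = C1 + 5*a*asin(a)/9 + 5*sqrt(1 - a^2)/9


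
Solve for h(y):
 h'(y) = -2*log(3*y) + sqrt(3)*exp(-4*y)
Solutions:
 h(y) = C1 - 2*y*log(y) + 2*y*(1 - log(3)) - sqrt(3)*exp(-4*y)/4


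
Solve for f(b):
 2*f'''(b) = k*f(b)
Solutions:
 f(b) = C1*exp(2^(2/3)*b*k^(1/3)/2) + C2*exp(2^(2/3)*b*k^(1/3)*(-1 + sqrt(3)*I)/4) + C3*exp(-2^(2/3)*b*k^(1/3)*(1 + sqrt(3)*I)/4)


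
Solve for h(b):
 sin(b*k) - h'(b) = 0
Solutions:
 h(b) = C1 - cos(b*k)/k


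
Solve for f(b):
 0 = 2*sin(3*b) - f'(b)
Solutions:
 f(b) = C1 - 2*cos(3*b)/3


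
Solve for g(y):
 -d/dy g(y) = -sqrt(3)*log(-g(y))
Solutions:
 -li(-g(y)) = C1 + sqrt(3)*y


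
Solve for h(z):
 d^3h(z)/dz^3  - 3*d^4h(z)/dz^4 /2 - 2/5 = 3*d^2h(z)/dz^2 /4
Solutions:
 h(z) = C1 + C2*z - 4*z^2/15 + (C3*sin(sqrt(14)*z/6) + C4*cos(sqrt(14)*z/6))*exp(z/3)


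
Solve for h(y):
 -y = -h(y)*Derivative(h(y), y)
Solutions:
 h(y) = -sqrt(C1 + y^2)
 h(y) = sqrt(C1 + y^2)


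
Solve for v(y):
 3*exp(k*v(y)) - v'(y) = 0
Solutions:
 v(y) = Piecewise((log(-1/(C1*k + 3*k*y))/k, Ne(k, 0)), (nan, True))
 v(y) = Piecewise((C1 + 3*y, Eq(k, 0)), (nan, True))


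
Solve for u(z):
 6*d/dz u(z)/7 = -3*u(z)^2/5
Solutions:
 u(z) = 10/(C1 + 7*z)


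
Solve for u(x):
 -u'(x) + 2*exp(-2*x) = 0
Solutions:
 u(x) = C1 - exp(-2*x)


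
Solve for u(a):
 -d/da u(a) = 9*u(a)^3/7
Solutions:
 u(a) = -sqrt(14)*sqrt(-1/(C1 - 9*a))/2
 u(a) = sqrt(14)*sqrt(-1/(C1 - 9*a))/2


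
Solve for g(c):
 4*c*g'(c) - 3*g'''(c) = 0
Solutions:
 g(c) = C1 + Integral(C2*airyai(6^(2/3)*c/3) + C3*airybi(6^(2/3)*c/3), c)


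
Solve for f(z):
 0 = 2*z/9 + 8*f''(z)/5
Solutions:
 f(z) = C1 + C2*z - 5*z^3/216


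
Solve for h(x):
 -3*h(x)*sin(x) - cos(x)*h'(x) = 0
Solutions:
 h(x) = C1*cos(x)^3


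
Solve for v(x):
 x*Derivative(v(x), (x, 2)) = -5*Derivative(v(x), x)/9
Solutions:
 v(x) = C1 + C2*x^(4/9)


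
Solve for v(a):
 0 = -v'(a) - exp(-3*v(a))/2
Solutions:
 v(a) = log(C1 - 3*a/2)/3
 v(a) = log((-1 - sqrt(3)*I)*(C1 - 3*a/2)^(1/3)/2)
 v(a) = log((-1 + sqrt(3)*I)*(C1 - 3*a/2)^(1/3)/2)


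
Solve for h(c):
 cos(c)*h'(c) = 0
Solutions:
 h(c) = C1


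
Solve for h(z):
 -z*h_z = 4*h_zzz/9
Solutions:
 h(z) = C1 + Integral(C2*airyai(-2^(1/3)*3^(2/3)*z/2) + C3*airybi(-2^(1/3)*3^(2/3)*z/2), z)


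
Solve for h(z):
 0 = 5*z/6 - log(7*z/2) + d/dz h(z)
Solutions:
 h(z) = C1 - 5*z^2/12 + z*log(z) - z + z*log(7/2)


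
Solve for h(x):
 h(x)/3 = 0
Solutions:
 h(x) = 0


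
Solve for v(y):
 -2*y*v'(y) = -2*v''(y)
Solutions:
 v(y) = C1 + C2*erfi(sqrt(2)*y/2)


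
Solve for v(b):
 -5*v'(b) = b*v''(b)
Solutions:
 v(b) = C1 + C2/b^4


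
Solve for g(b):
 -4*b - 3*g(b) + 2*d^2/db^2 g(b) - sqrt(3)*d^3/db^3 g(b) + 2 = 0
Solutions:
 g(b) = C1*exp(b*(8*18^(1/3)/(27*sqrt(211) + 227*sqrt(3))^(1/3) + 8*sqrt(3) + 12^(1/3)*(27*sqrt(211) + 227*sqrt(3))^(1/3))/36)*sin(2^(1/3)*3^(1/6)*b*(-2^(1/3)*3^(2/3)*(27*sqrt(211) + 227*sqrt(3))^(1/3) + 24/(27*sqrt(211) + 227*sqrt(3))^(1/3))/36) + C2*exp(b*(8*18^(1/3)/(27*sqrt(211) + 227*sqrt(3))^(1/3) + 8*sqrt(3) + 12^(1/3)*(27*sqrt(211) + 227*sqrt(3))^(1/3))/36)*cos(2^(1/3)*3^(1/6)*b*(-2^(1/3)*3^(2/3)*(27*sqrt(211) + 227*sqrt(3))^(1/3) + 24/(27*sqrt(211) + 227*sqrt(3))^(1/3))/36) + C3*exp(b*(-12^(1/3)*(27*sqrt(211) + 227*sqrt(3))^(1/3) - 8*18^(1/3)/(27*sqrt(211) + 227*sqrt(3))^(1/3) + 4*sqrt(3))/18) - 4*b/3 + 2/3


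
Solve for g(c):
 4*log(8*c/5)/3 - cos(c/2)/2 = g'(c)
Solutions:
 g(c) = C1 + 4*c*log(c)/3 - 4*c*log(5)/3 - 4*c/3 + 4*c*log(2) - sin(c/2)


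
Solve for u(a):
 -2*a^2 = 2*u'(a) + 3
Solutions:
 u(a) = C1 - a^3/3 - 3*a/2


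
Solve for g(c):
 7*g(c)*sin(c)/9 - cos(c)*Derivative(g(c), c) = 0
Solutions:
 g(c) = C1/cos(c)^(7/9)


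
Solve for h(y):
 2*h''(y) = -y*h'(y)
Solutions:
 h(y) = C1 + C2*erf(y/2)


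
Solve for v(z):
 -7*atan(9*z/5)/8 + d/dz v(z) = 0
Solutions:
 v(z) = C1 + 7*z*atan(9*z/5)/8 - 35*log(81*z^2 + 25)/144


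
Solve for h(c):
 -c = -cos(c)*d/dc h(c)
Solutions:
 h(c) = C1 + Integral(c/cos(c), c)


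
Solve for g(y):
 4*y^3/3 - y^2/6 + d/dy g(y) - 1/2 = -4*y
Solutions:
 g(y) = C1 - y^4/3 + y^3/18 - 2*y^2 + y/2


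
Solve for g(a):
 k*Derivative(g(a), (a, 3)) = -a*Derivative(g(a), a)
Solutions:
 g(a) = C1 + Integral(C2*airyai(a*(-1/k)^(1/3)) + C3*airybi(a*(-1/k)^(1/3)), a)


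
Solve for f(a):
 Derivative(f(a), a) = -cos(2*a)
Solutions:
 f(a) = C1 - sin(2*a)/2


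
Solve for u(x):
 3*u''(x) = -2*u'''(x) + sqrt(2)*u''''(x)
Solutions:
 u(x) = C1 + C2*x + C3*exp(sqrt(2)*x*(1 - sqrt(1 + 3*sqrt(2)))/2) + C4*exp(sqrt(2)*x*(1 + sqrt(1 + 3*sqrt(2)))/2)


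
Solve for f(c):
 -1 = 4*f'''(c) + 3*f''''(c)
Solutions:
 f(c) = C1 + C2*c + C3*c^2 + C4*exp(-4*c/3) - c^3/24


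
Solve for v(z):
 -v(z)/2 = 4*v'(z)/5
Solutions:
 v(z) = C1*exp(-5*z/8)
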